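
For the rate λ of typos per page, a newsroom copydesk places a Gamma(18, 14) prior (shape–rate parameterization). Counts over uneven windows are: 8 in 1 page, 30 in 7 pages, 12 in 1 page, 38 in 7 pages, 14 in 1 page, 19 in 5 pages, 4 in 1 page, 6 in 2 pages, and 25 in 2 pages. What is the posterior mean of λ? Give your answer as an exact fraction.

Total count: 8 + 30 + 12 + 38 + 14 + 19 + 4 + 6 + 25 = 156.
Total exposure: 1 + 7 + 1 + 7 + 1 + 5 + 1 + 2 + 2 = 27 pages.
Posterior: α' = 18 + 156 = 174, β' = 14 + 27 = 41.
Posterior mean = α'/β' = 174/41.

174/41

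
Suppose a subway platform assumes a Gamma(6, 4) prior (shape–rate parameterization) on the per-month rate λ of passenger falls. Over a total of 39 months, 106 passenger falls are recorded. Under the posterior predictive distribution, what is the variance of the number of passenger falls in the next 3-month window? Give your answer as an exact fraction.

Total count 106 over total exposure 39 months.
Gamma(α, β) with Poisson data over total exposure Σt gives posterior Gamma(α+Σx, β+Σt) = Gamma(112, 43).
The posterior predictive for a window of length T is Negative Binomial with variance T·α'·(β'+T)/β'² = 3·112·46/1849 = 15456/1849.

15456/1849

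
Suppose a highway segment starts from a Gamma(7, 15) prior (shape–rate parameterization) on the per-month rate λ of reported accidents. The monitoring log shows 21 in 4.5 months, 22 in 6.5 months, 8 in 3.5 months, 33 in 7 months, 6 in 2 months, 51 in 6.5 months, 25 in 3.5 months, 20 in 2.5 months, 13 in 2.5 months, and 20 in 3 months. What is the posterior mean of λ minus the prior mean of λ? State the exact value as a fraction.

Total count: 21 + 22 + 8 + 33 + 6 + 51 + 25 + 20 + 13 + 20 = 219.
Total exposure: 4.5 + 6.5 + 3.5 + 7 + 2 + 6.5 + 3.5 + 2.5 + 2.5 + 3 = 41.5 months.
The Gamma prior is conjugate for the Poisson rate, so λ | data ~ Gamma(7+219, 15+41.5) = Gamma(226, 113/2).
Posterior mean = 226/(113/2) = 4; prior mean = 7/15 = 7/15. Difference = 4 − 7/15 = 53/15.

53/15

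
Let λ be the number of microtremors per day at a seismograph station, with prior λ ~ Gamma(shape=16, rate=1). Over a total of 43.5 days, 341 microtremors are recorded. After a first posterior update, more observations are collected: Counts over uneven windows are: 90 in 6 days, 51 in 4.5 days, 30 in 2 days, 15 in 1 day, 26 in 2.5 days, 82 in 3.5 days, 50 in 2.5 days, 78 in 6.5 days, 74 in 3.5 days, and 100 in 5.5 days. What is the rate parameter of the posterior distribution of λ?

Total count 341 over total exposure 43.5 days.
After the first batch: Gamma(16 + 341, 1 + 43.5) = Gamma(357, 89/2).
Total count: 90 + 51 + 30 + 15 + 26 + 82 + 50 + 78 + 74 + 100 = 596.
Total exposure: 6 + 4.5 + 2 + 1 + 2.5 + 3.5 + 2.5 + 6.5 + 3.5 + 5.5 = 37.5 days.
After the second batch: Gamma(357 + 596, 89/2 + 37.5) = Gamma(953, 82).

82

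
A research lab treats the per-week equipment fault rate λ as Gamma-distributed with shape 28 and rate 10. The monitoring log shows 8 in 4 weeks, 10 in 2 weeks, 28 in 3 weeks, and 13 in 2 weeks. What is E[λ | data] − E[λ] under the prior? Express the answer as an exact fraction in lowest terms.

Total count: 8 + 10 + 28 + 13 = 59.
Total exposure: 4 + 2 + 3 + 2 = 11 weeks.
Posterior: α' = 28 + 59 = 87, β' = 10 + 11 = 21.
Posterior mean = 87/21 = 29/7; prior mean = 28/10 = 14/5. Difference = 29/7 − 14/5 = 47/35.

47/35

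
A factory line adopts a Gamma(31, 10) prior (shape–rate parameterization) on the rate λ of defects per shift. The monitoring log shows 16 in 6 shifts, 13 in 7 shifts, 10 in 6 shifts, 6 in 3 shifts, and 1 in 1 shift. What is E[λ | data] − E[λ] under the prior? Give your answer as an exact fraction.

Total count: 16 + 13 + 10 + 6 + 1 = 46.
Total exposure: 6 + 7 + 6 + 3 + 1 = 23 shifts.
Gamma(α, β) with Poisson data over total exposure Σt gives posterior Gamma(α+Σx, β+Σt) = Gamma(77, 33).
Posterior mean = 77/33 = 7/3; prior mean = 31/10 = 31/10. Difference = 7/3 − 31/10 = -23/30.

-23/30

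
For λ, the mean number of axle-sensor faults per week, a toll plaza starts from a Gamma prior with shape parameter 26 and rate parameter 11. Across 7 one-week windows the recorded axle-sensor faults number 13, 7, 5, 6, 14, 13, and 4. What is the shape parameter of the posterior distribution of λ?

Total count: 13 + 7 + 5 + 6 + 14 + 13 + 4 = 62.
Total exposure: 7 weeks.
Posterior: α' = 26 + 62 = 88, β' = 11 + 7 = 18.

88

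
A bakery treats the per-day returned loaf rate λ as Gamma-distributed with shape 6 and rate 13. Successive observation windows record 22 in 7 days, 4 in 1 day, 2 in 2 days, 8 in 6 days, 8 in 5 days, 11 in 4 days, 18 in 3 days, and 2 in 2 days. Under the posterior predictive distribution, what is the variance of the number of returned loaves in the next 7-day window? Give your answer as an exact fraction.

28350/1849

Total count: 22 + 4 + 2 + 8 + 8 + 11 + 18 + 2 = 75.
Total exposure: 7 + 1 + 2 + 6 + 5 + 4 + 3 + 2 = 30 days.
Gamma(α, β) with Poisson data over total exposure Σt gives posterior Gamma(α+Σx, β+Σt) = Gamma(81, 43).
The posterior predictive for a window of length T is Negative Binomial with variance T·α'·(β'+T)/β'² = 7·81·50/1849 = 28350/1849.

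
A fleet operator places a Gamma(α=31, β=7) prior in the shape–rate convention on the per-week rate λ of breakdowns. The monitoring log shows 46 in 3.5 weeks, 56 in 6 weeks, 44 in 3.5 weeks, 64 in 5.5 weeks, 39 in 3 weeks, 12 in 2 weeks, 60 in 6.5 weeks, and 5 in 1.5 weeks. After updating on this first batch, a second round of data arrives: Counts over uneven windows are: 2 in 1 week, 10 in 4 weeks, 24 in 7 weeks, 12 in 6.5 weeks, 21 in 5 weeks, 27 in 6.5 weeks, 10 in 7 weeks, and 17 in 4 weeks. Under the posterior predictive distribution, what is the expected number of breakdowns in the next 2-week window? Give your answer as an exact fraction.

Total count: 46 + 56 + 44 + 64 + 39 + 12 + 60 + 5 = 326.
Total exposure: 3.5 + 6 + 3.5 + 5.5 + 3 + 2 + 6.5 + 1.5 = 31.5 weeks.
After the first batch: Gamma(31 + 326, 7 + 31.5) = Gamma(357, 77/2).
Total count: 2 + 10 + 24 + 12 + 21 + 27 + 10 + 17 = 123.
Total exposure: 1 + 4 + 7 + 6.5 + 5 + 6.5 + 7 + 4 = 41 weeks.
After the second batch: Gamma(357 + 123, 77/2 + 41) = Gamma(480, 159/2).
Predictive mean over a 2-week window = T·E[λ|data] = 2·480/(159/2) = 640/53.

640/53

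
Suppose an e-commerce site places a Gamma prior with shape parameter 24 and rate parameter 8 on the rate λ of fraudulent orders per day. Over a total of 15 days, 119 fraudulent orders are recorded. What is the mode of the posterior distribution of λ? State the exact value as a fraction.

Total count 119 over total exposure 15 days.
Gamma(α, β) with Poisson data over total exposure Σt gives posterior Gamma(α+Σx, β+Σt) = Gamma(143, 23).
Posterior mode = (α'−1)/β' = 142/23.

142/23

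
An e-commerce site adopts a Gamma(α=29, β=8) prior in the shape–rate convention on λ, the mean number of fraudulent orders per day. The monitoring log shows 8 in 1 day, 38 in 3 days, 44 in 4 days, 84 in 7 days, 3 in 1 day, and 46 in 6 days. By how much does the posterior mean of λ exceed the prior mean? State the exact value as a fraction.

191/40

Total count: 8 + 38 + 44 + 84 + 3 + 46 = 223.
Total exposure: 1 + 3 + 4 + 7 + 1 + 6 = 22 days.
By Gamma–Poisson conjugacy, the posterior is Gamma(α + Σx, β + Σt) = Gamma(29 + 223, 8 + 22) = Gamma(252, 30).
Posterior mean = 252/30 = 42/5; prior mean = 29/8 = 29/8. Difference = 42/5 − 29/8 = 191/40.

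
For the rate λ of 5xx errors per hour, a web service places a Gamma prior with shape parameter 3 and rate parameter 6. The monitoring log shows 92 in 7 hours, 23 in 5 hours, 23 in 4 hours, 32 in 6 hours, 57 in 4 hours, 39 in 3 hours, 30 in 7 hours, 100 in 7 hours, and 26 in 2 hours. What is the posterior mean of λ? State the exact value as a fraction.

Total count: 92 + 23 + 23 + 32 + 57 + 39 + 30 + 100 + 26 = 422.
Total exposure: 7 + 5 + 4 + 6 + 4 + 3 + 7 + 7 + 2 = 45 hours.
Gamma(α, β) with Poisson data over total exposure Σt gives posterior Gamma(α+Σx, β+Σt) = Gamma(425, 51).
Posterior mean = α'/β' = 425/51 = 25/3.

25/3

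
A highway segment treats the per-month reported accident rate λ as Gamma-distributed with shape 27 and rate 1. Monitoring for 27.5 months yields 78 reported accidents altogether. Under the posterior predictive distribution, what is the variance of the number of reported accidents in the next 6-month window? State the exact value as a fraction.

9660/361

Total count 78 over total exposure 27.5 months.
The Gamma prior is conjugate for the Poisson rate, so λ | data ~ Gamma(27+78, 1+27.5) = Gamma(105, 57/2).
The posterior predictive for a window of length T is Negative Binomial with variance T·α'·(β'+T)/β'² = 6·105·(69/2)/(3249/4) = 9660/361.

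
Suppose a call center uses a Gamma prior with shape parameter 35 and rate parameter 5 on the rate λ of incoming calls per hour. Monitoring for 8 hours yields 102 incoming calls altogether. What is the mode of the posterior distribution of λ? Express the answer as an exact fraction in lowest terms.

Total count 102 over total exposure 8 hours.
The Gamma prior is conjugate for the Poisson rate, so λ | data ~ Gamma(35+102, 5+8) = Gamma(137, 13).
Posterior mode = (α'−1)/β' = 136/13.

136/13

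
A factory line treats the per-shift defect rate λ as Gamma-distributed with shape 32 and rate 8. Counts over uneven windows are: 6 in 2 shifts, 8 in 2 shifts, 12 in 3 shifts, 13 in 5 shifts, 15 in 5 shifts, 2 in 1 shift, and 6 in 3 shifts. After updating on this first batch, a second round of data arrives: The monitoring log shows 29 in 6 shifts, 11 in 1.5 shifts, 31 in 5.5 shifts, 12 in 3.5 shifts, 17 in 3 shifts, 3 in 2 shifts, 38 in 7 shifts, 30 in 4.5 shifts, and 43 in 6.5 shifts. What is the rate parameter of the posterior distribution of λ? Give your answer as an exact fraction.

137/2

Total count: 6 + 8 + 12 + 13 + 15 + 2 + 6 = 62.
Total exposure: 2 + 2 + 3 + 5 + 5 + 1 + 3 = 21 shifts.
After the first batch: Gamma(32 + 62, 8 + 21) = Gamma(94, 29).
Total count: 29 + 11 + 31 + 12 + 17 + 3 + 38 + 30 + 43 = 214.
Total exposure: 6 + 1.5 + 5.5 + 3.5 + 3 + 2 + 7 + 4.5 + 6.5 = 39.5 shifts.
After the second batch: Gamma(94 + 214, 29 + 39.5) = Gamma(308, 137/2).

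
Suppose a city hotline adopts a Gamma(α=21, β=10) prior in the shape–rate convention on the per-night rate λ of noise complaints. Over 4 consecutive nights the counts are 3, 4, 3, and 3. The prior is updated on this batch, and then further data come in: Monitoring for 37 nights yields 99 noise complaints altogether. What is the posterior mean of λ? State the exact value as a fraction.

133/51

Total count: 3 + 4 + 3 + 3 = 13.
Total exposure: 4 nights.
After the first batch: Gamma(21 + 13, 10 + 4) = Gamma(34, 14).
Total count 99 over total exposure 37 nights.
After the second batch: Gamma(34 + 99, 14 + 37) = Gamma(133, 51).
Posterior mean = α'/β' = 133/51.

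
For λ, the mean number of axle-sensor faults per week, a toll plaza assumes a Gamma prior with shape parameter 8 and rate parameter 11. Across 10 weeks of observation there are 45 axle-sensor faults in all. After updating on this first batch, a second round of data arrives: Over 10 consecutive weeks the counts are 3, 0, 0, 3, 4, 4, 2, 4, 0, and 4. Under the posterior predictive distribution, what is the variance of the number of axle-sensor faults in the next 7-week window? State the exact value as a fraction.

20482/961

Total count 45 over total exposure 10 weeks.
After the first batch: Gamma(8 + 45, 11 + 10) = Gamma(53, 21).
Total count: 3 + 0 + 0 + 3 + 4 + 4 + 2 + 4 + 0 + 4 = 24.
Total exposure: 10 weeks.
After the second batch: Gamma(53 + 24, 21 + 10) = Gamma(77, 31).
The posterior predictive for a window of length T is Negative Binomial with variance T·α'·(β'+T)/β'² = 7·77·38/961 = 20482/961.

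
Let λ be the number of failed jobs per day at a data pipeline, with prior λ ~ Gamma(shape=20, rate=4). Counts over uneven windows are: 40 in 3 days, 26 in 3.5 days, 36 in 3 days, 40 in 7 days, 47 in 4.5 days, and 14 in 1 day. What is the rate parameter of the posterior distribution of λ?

Total count: 40 + 26 + 36 + 40 + 47 + 14 = 203.
Total exposure: 3 + 3.5 + 3 + 7 + 4.5 + 1 = 22 days.
Posterior: α' = 20 + 203 = 223, β' = 4 + 22 = 26.

26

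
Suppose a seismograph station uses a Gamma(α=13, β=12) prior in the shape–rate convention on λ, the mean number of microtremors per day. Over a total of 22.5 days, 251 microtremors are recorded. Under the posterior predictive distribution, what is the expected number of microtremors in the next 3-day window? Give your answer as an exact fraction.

Total count 251 over total exposure 22.5 days.
Gamma(α, β) with Poisson data over total exposure Σt gives posterior Gamma(α+Σx, β+Σt) = Gamma(264, 69/2).
Predictive mean over a 3-day window = T·E[λ|data] = 3·264/(69/2) = 528/23.

528/23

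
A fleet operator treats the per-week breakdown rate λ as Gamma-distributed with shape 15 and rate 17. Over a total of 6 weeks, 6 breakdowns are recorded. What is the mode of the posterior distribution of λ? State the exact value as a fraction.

Total count 6 over total exposure 6 weeks.
Conjugate update: add total count to the shape and total exposure to the rate, giving Gamma(21, 23).
Posterior mode = (α'−1)/β' = 20/23.

20/23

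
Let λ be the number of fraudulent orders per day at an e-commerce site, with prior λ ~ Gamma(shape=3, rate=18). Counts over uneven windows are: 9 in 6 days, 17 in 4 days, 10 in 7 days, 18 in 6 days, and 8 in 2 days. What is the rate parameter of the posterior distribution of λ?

Total count: 9 + 17 + 10 + 18 + 8 = 62.
Total exposure: 6 + 4 + 7 + 6 + 2 = 25 days.
By Gamma–Poisson conjugacy, the posterior is Gamma(α + Σx, β + Σt) = Gamma(3 + 62, 18 + 25) = Gamma(65, 43).

43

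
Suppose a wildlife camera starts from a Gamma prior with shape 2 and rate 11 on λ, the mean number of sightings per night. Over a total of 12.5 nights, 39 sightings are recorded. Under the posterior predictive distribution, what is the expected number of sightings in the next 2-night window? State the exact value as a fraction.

164/47

Total count 39 over total exposure 12.5 nights.
The Gamma prior is conjugate for the Poisson rate, so λ | data ~ Gamma(2+39, 11+12.5) = Gamma(41, 47/2).
Predictive mean over a 2-night window = T·E[λ|data] = 2·41/(47/2) = 164/47.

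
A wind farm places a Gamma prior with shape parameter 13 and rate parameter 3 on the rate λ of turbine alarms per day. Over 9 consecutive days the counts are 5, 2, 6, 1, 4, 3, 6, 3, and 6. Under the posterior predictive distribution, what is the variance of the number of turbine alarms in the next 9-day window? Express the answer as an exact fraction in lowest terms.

1029/16

Total count: 5 + 2 + 6 + 1 + 4 + 3 + 6 + 3 + 6 = 36.
Total exposure: 9 days.
The Gamma prior is conjugate for the Poisson rate, so λ | data ~ Gamma(13+36, 3+9) = Gamma(49, 12).
The posterior predictive for a window of length T is Negative Binomial with variance T·α'·(β'+T)/β'² = 9·49·21/144 = 1029/16.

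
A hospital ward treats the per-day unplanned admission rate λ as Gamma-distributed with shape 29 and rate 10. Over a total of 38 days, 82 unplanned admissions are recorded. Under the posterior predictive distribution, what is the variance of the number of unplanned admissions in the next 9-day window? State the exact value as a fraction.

6327/256

Total count 82 over total exposure 38 days.
Conjugate update: add total count to the shape and total exposure to the rate, giving Gamma(111, 48).
The posterior predictive for a window of length T is Negative Binomial with variance T·α'·(β'+T)/β'² = 9·111·57/2304 = 6327/256.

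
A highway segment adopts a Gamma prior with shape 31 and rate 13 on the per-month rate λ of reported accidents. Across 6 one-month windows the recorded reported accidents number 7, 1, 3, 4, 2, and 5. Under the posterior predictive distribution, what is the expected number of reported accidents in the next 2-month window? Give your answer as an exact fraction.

106/19

Total count: 7 + 1 + 3 + 4 + 2 + 5 = 22.
Total exposure: 6 months.
By Gamma–Poisson conjugacy, the posterior is Gamma(α + Σx, β + Σt) = Gamma(31 + 22, 13 + 6) = Gamma(53, 19).
Predictive mean over a 2-month window = T·E[λ|data] = 2·53/19 = 106/19.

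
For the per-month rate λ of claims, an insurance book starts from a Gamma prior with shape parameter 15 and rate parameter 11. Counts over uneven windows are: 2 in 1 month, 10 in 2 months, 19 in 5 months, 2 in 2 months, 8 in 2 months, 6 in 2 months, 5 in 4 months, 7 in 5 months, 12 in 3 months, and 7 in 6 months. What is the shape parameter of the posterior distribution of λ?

93

Total count: 2 + 10 + 19 + 2 + 8 + 6 + 5 + 7 + 12 + 7 = 78.
Total exposure: 1 + 2 + 5 + 2 + 2 + 2 + 4 + 5 + 3 + 6 = 32 months.
By Gamma–Poisson conjugacy, the posterior is Gamma(α + Σx, β + Σt) = Gamma(15 + 78, 11 + 32) = Gamma(93, 43).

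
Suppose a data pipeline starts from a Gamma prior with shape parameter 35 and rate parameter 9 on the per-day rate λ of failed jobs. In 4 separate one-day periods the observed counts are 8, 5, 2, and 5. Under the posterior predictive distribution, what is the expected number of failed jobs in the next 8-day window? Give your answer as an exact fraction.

Total count: 8 + 5 + 2 + 5 = 20.
Total exposure: 4 days.
By Gamma–Poisson conjugacy, the posterior is Gamma(α + Σx, β + Σt) = Gamma(35 + 20, 9 + 4) = Gamma(55, 13).
Predictive mean over an 8-day window = T·E[λ|data] = 8·55/13 = 440/13.

440/13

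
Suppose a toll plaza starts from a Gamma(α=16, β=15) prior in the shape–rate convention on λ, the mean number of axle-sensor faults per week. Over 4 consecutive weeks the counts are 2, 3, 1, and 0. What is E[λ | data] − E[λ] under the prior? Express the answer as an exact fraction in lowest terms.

26/285

Total count: 2 + 3 + 1 + 0 = 6.
Total exposure: 4 weeks.
Conjugate update: add total count to the shape and total exposure to the rate, giving Gamma(22, 19).
Posterior mean = 22/19 = 22/19; prior mean = 16/15 = 16/15. Difference = 22/19 − 16/15 = 26/285.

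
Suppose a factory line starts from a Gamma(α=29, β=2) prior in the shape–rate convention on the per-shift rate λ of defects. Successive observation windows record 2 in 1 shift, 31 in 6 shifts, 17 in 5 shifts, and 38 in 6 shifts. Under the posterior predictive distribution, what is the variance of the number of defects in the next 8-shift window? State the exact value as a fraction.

Total count: 2 + 31 + 17 + 38 = 88.
Total exposure: 1 + 6 + 5 + 6 = 18 shifts.
The Gamma prior is conjugate for the Poisson rate, so λ | data ~ Gamma(29+88, 2+18) = Gamma(117, 20).
The posterior predictive for a window of length T is Negative Binomial with variance T·α'·(β'+T)/β'² = 8·117·28/400 = 1638/25.

1638/25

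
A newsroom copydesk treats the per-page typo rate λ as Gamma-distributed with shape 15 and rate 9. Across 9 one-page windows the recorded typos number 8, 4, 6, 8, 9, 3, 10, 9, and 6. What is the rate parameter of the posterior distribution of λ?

18

Total count: 8 + 4 + 6 + 8 + 9 + 3 + 10 + 9 + 6 = 63.
Total exposure: 9 pages.
Conjugate update: add total count to the shape and total exposure to the rate, giving Gamma(78, 18).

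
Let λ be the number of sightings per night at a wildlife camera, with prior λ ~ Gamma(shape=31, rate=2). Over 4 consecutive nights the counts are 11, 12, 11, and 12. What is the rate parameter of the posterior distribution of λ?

6

Total count: 11 + 12 + 11 + 12 = 46.
Total exposure: 4 nights.
Gamma(α, β) with Poisson data over total exposure Σt gives posterior Gamma(α+Σx, β+Σt) = Gamma(77, 6).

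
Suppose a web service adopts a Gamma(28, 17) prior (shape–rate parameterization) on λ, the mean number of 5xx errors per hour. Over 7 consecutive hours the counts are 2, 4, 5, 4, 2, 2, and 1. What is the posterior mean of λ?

Total count: 2 + 4 + 5 + 4 + 2 + 2 + 1 = 20.
Total exposure: 7 hours.
The Gamma prior is conjugate for the Poisson rate, so λ | data ~ Gamma(28+20, 17+7) = Gamma(48, 24).
Posterior mean = α'/β' = 48/24 = 2.

2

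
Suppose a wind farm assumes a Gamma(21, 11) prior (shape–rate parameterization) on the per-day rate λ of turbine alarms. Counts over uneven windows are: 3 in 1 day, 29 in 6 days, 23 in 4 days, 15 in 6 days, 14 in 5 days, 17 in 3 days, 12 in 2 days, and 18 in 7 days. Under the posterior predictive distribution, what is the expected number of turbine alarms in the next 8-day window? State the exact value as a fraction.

1216/45

Total count: 3 + 29 + 23 + 15 + 14 + 17 + 12 + 18 = 131.
Total exposure: 1 + 6 + 4 + 6 + 5 + 3 + 2 + 7 = 34 days.
Posterior: α' = 21 + 131 = 152, β' = 11 + 34 = 45.
Predictive mean over an 8-day window = T·E[λ|data] = 8·152/45 = 1216/45.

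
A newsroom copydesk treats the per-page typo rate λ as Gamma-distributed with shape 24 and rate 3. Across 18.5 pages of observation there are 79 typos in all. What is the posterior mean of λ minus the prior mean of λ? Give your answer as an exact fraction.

-138/43

Total count 79 over total exposure 18.5 pages.
Gamma(α, β) with Poisson data over total exposure Σt gives posterior Gamma(α+Σx, β+Σt) = Gamma(103, 43/2).
Posterior mean = 103/(43/2) = 206/43; prior mean = 24/3 = 8. Difference = 206/43 − 8 = -138/43.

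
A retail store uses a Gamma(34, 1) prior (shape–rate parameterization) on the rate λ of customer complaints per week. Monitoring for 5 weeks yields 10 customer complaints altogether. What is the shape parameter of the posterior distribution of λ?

Total count 10 over total exposure 5 weeks.
Conjugate update: add total count to the shape and total exposure to the rate, giving Gamma(44, 6).

44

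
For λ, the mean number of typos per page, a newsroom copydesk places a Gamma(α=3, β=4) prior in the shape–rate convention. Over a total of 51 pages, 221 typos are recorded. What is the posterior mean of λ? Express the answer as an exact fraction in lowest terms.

Total count 221 over total exposure 51 pages.
The Gamma prior is conjugate for the Poisson rate, so λ | data ~ Gamma(3+221, 4+51) = Gamma(224, 55).
Posterior mean = α'/β' = 224/55.

224/55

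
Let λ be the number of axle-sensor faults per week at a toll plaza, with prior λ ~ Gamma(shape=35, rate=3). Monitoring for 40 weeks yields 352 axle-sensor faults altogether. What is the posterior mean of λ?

Total count 352 over total exposure 40 weeks.
The Gamma prior is conjugate for the Poisson rate, so λ | data ~ Gamma(35+352, 3+40) = Gamma(387, 43).
Posterior mean = α'/β' = 387/43 = 9.

9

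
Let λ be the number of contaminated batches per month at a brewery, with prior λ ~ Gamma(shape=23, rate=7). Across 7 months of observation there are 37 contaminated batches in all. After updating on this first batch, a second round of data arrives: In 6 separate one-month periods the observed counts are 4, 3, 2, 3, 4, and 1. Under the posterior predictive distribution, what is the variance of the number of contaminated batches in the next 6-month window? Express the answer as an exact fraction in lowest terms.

Total count 37 over total exposure 7 months.
After the first batch: Gamma(23 + 37, 7 + 7) = Gamma(60, 14).
Total count: 4 + 3 + 2 + 3 + 4 + 1 = 17.
Total exposure: 6 months.
After the second batch: Gamma(60 + 17, 14 + 6) = Gamma(77, 20).
The posterior predictive for a window of length T is Negative Binomial with variance T·α'·(β'+T)/β'² = 6·77·26/400 = 3003/100.

3003/100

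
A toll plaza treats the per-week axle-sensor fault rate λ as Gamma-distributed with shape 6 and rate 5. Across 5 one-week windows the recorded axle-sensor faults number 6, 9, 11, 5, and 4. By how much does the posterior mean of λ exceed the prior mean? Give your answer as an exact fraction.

29/10

Total count: 6 + 9 + 11 + 5 + 4 = 35.
Total exposure: 5 weeks.
By Gamma–Poisson conjugacy, the posterior is Gamma(α + Σx, β + Σt) = Gamma(6 + 35, 5 + 5) = Gamma(41, 10).
Posterior mean = 41/10 = 41/10; prior mean = 6/5 = 6/5. Difference = 41/10 − 6/5 = 29/10.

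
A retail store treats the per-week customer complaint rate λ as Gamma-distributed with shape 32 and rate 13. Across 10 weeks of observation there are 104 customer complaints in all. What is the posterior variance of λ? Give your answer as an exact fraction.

136/529

Total count 104 over total exposure 10 weeks.
Posterior: α' = 32 + 104 = 136, β' = 13 + 10 = 23.
Posterior variance = α'/β'² = 136/529.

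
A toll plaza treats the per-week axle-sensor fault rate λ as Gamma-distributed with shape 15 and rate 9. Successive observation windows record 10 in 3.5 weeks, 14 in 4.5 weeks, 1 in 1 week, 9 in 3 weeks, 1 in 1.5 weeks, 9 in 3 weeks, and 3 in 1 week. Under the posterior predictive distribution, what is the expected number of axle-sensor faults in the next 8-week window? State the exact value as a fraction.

Total count: 10 + 14 + 1 + 9 + 1 + 9 + 3 = 47.
Total exposure: 3.5 + 4.5 + 1 + 3 + 1.5 + 3 + 1 = 17.5 weeks.
The Gamma prior is conjugate for the Poisson rate, so λ | data ~ Gamma(15+47, 9+17.5) = Gamma(62, 53/2).
Predictive mean over an 8-week window = T·E[λ|data] = 8·62/(53/2) = 992/53.

992/53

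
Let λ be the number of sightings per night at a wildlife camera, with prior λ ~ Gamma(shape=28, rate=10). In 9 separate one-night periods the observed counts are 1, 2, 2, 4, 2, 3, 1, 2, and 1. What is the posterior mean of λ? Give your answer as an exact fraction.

46/19

Total count: 1 + 2 + 2 + 4 + 2 + 3 + 1 + 2 + 1 = 18.
Total exposure: 9 nights.
By Gamma–Poisson conjugacy, the posterior is Gamma(α + Σx, β + Σt) = Gamma(28 + 18, 10 + 9) = Gamma(46, 19).
Posterior mean = α'/β' = 46/19.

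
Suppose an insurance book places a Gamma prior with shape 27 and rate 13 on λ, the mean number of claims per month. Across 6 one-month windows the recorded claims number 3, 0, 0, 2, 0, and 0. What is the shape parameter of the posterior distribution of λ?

32

Total count: 3 + 0 + 0 + 2 + 0 + 0 = 5.
Total exposure: 6 months.
Conjugate update: add total count to the shape and total exposure to the rate, giving Gamma(32, 19).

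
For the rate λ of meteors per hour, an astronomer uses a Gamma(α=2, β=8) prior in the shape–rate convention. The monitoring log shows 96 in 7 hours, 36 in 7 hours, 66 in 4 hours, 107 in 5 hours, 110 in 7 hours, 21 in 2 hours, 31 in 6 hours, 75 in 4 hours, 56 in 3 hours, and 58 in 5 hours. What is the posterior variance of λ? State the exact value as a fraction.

Total count: 96 + 36 + 66 + 107 + 110 + 21 + 31 + 75 + 56 + 58 = 656.
Total exposure: 7 + 7 + 4 + 5 + 7 + 2 + 6 + 4 + 3 + 5 = 50 hours.
By Gamma–Poisson conjugacy, the posterior is Gamma(α + Σx, β + Σt) = Gamma(2 + 656, 8 + 50) = Gamma(658, 58).
Posterior variance = α'/β'² = 658/3364 = 329/1682.

329/1682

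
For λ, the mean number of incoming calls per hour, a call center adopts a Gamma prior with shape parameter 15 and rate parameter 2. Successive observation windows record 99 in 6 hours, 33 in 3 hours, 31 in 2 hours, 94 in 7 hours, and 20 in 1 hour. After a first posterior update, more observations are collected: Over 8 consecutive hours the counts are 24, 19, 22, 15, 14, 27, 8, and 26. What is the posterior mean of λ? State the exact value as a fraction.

Total count: 99 + 33 + 31 + 94 + 20 = 277.
Total exposure: 6 + 3 + 2 + 7 + 1 = 19 hours.
After the first batch: Gamma(15 + 277, 2 + 19) = Gamma(292, 21).
Total count: 24 + 19 + 22 + 15 + 14 + 27 + 8 + 26 = 155.
Total exposure: 8 hours.
After the second batch: Gamma(292 + 155, 21 + 8) = Gamma(447, 29).
Posterior mean = α'/β' = 447/29.

447/29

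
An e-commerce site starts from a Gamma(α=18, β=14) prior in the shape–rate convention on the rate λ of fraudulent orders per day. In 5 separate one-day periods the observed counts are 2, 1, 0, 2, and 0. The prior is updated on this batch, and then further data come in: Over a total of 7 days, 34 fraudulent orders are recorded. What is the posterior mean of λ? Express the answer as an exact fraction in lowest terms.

Total count: 2 + 1 + 0 + 2 + 0 = 5.
Total exposure: 5 days.
After the first batch: Gamma(18 + 5, 14 + 5) = Gamma(23, 19).
Total count 34 over total exposure 7 days.
After the second batch: Gamma(23 + 34, 19 + 7) = Gamma(57, 26).
Posterior mean = α'/β' = 57/26.

57/26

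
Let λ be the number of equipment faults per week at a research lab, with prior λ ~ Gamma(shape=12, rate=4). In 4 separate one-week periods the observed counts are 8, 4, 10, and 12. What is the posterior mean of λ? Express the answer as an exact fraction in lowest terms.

Total count: 8 + 4 + 10 + 12 = 34.
Total exposure: 4 weeks.
Conjugate update: add total count to the shape and total exposure to the rate, giving Gamma(46, 8).
Posterior mean = α'/β' = 46/8 = 23/4.

23/4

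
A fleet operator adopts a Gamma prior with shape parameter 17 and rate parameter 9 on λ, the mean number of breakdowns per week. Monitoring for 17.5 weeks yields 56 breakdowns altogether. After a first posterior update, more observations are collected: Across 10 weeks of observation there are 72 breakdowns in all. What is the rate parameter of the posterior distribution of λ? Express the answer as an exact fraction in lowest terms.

73/2

Total count 56 over total exposure 17.5 weeks.
After the first batch: Gamma(17 + 56, 9 + 17.5) = Gamma(73, 53/2).
Total count 72 over total exposure 10 weeks.
After the second batch: Gamma(73 + 72, 53/2 + 10) = Gamma(145, 73/2).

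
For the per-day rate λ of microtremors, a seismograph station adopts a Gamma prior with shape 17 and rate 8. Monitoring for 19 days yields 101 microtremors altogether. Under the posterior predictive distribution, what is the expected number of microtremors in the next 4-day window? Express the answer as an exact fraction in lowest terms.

472/27

Total count 101 over total exposure 19 days.
The Gamma prior is conjugate for the Poisson rate, so λ | data ~ Gamma(17+101, 8+19) = Gamma(118, 27).
Predictive mean over a 4-day window = T·E[λ|data] = 4·118/27 = 472/27.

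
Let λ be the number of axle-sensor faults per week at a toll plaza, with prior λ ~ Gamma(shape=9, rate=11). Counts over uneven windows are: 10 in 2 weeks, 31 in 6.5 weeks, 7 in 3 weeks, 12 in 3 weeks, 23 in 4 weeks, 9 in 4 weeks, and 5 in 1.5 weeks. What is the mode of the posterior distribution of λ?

3

Total count: 10 + 31 + 7 + 12 + 23 + 9 + 5 = 97.
Total exposure: 2 + 6.5 + 3 + 3 + 4 + 4 + 1.5 = 24 weeks.
Gamma(α, β) with Poisson data over total exposure Σt gives posterior Gamma(α+Σx, β+Σt) = Gamma(106, 35).
Posterior mode = (α'−1)/β' = 105/35 = 3.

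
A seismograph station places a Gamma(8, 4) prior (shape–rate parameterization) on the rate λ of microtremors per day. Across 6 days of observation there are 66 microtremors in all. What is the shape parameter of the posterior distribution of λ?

74

Total count 66 over total exposure 6 days.
Conjugate update: add total count to the shape and total exposure to the rate, giving Gamma(74, 10).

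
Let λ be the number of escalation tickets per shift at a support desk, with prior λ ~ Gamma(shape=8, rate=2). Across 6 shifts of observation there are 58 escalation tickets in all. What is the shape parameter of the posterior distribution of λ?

66

Total count 58 over total exposure 6 shifts.
Conjugate update: add total count to the shape and total exposure to the rate, giving Gamma(66, 8).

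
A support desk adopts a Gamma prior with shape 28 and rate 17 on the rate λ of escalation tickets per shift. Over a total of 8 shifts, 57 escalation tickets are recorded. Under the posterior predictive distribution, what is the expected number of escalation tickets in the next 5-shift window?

17

Total count 57 over total exposure 8 shifts.
Conjugate update: add total count to the shape and total exposure to the rate, giving Gamma(85, 25).
Predictive mean over a 5-shift window = T·E[λ|data] = 5·85/25 = 17.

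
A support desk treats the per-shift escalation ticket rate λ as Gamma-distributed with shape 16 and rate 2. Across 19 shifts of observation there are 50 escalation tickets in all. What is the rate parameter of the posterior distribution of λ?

Total count 50 over total exposure 19 shifts.
Gamma(α, β) with Poisson data over total exposure Σt gives posterior Gamma(α+Σx, β+Σt) = Gamma(66, 21).

21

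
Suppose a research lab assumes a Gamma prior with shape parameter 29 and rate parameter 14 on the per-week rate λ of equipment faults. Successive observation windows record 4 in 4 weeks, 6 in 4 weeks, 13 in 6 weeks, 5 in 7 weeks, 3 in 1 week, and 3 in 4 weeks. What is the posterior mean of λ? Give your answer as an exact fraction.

Total count: 4 + 6 + 13 + 5 + 3 + 3 = 34.
Total exposure: 4 + 4 + 6 + 7 + 1 + 4 = 26 weeks.
Posterior: α' = 29 + 34 = 63, β' = 14 + 26 = 40.
Posterior mean = α'/β' = 63/40.

63/40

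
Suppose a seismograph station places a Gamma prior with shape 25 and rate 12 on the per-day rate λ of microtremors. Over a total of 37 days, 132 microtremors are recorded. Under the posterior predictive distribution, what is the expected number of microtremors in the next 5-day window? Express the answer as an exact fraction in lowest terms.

785/49

Total count 132 over total exposure 37 days.
The Gamma prior is conjugate for the Poisson rate, so λ | data ~ Gamma(25+132, 12+37) = Gamma(157, 49).
Predictive mean over a 5-day window = T·E[λ|data] = 5·157/49 = 785/49.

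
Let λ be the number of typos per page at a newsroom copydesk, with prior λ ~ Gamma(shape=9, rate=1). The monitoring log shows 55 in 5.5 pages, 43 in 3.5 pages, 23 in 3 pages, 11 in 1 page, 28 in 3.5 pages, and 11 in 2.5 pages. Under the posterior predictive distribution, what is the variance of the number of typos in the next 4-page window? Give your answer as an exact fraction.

Total count: 55 + 43 + 23 + 11 + 28 + 11 = 171.
Total exposure: 5.5 + 3.5 + 3 + 1 + 3.5 + 2.5 = 19 pages.
Conjugate update: add total count to the shape and total exposure to the rate, giving Gamma(180, 20).
The posterior predictive for a window of length T is Negative Binomial with variance T·α'·(β'+T)/β'² = 4·180·24/400 = 216/5.

216/5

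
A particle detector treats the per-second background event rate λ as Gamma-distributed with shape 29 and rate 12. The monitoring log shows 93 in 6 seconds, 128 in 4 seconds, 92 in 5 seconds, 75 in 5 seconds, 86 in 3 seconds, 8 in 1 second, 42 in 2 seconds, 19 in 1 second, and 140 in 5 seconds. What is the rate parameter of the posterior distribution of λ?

44

Total count: 93 + 128 + 92 + 75 + 86 + 8 + 42 + 19 + 140 = 683.
Total exposure: 6 + 4 + 5 + 5 + 3 + 1 + 2 + 1 + 5 = 32 seconds.
The Gamma prior is conjugate for the Poisson rate, so λ | data ~ Gamma(29+683, 12+32) = Gamma(712, 44).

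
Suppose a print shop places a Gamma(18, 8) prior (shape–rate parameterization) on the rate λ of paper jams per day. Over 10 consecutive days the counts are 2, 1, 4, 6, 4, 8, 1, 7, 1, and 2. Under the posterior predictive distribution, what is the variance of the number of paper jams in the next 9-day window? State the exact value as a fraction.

81/2

Total count: 2 + 1 + 4 + 6 + 4 + 8 + 1 + 7 + 1 + 2 = 36.
Total exposure: 10 days.
By Gamma–Poisson conjugacy, the posterior is Gamma(α + Σx, β + Σt) = Gamma(18 + 36, 8 + 10) = Gamma(54, 18).
The posterior predictive for a window of length T is Negative Binomial with variance T·α'·(β'+T)/β'² = 9·54·27/324 = 81/2.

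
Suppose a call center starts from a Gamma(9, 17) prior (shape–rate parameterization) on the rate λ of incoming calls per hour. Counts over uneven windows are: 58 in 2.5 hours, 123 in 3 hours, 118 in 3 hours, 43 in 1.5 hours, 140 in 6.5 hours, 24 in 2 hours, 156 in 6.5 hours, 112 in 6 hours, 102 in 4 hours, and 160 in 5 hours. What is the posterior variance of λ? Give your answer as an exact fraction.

55/171

Total count: 58 + 123 + 118 + 43 + 140 + 24 + 156 + 112 + 102 + 160 = 1036.
Total exposure: 2.5 + 3 + 3 + 1.5 + 6.5 + 2 + 6.5 + 6 + 4 + 5 = 40 hours.
The Gamma prior is conjugate for the Poisson rate, so λ | data ~ Gamma(9+1036, 17+40) = Gamma(1045, 57).
Posterior variance = α'/β'² = 1045/3249 = 55/171.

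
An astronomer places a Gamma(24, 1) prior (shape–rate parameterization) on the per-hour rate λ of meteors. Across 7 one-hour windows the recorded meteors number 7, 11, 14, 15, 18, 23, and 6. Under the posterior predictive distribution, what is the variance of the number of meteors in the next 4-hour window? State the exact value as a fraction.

177/2

Total count: 7 + 11 + 14 + 15 + 18 + 23 + 6 = 94.
Total exposure: 7 hours.
Posterior: α' = 24 + 94 = 118, β' = 1 + 7 = 8.
The posterior predictive for a window of length T is Negative Binomial with variance T·α'·(β'+T)/β'² = 4·118·12/64 = 177/2.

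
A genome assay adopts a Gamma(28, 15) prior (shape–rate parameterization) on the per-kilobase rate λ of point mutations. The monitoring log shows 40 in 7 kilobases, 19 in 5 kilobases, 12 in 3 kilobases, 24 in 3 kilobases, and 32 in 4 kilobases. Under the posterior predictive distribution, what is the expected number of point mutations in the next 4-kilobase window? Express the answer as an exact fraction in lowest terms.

620/37

Total count: 40 + 19 + 12 + 24 + 32 = 127.
Total exposure: 7 + 5 + 3 + 3 + 4 = 22 kilobases.
Gamma(α, β) with Poisson data over total exposure Σt gives posterior Gamma(α+Σx, β+Σt) = Gamma(155, 37).
Predictive mean over a 4-kilobase window = T·E[λ|data] = 4·155/37 = 620/37.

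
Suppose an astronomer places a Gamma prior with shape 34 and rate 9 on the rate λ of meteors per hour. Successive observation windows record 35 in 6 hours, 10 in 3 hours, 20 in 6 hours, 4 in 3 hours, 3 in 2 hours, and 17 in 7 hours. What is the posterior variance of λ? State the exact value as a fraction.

Total count: 35 + 10 + 20 + 4 + 3 + 17 = 89.
Total exposure: 6 + 3 + 6 + 3 + 2 + 7 = 27 hours.
Posterior: α' = 34 + 89 = 123, β' = 9 + 27 = 36.
Posterior variance = α'/β'² = 123/1296 = 41/432.

41/432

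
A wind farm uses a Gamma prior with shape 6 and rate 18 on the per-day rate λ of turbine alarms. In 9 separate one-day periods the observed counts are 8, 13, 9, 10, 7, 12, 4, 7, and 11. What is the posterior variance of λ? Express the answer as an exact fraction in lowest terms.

29/243

Total count: 8 + 13 + 9 + 10 + 7 + 12 + 4 + 7 + 11 = 81.
Total exposure: 9 days.
Conjugate update: add total count to the shape and total exposure to the rate, giving Gamma(87, 27).
Posterior variance = α'/β'² = 87/729 = 29/243.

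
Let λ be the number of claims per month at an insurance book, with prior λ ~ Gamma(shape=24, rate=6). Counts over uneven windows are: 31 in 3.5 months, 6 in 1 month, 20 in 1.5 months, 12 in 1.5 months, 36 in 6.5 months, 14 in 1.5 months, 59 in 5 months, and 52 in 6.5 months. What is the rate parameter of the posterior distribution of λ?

33

Total count: 31 + 6 + 20 + 12 + 36 + 14 + 59 + 52 = 230.
Total exposure: 3.5 + 1 + 1.5 + 1.5 + 6.5 + 1.5 + 5 + 6.5 = 27 months.
By Gamma–Poisson conjugacy, the posterior is Gamma(α + Σx, β + Σt) = Gamma(24 + 230, 6 + 27) = Gamma(254, 33).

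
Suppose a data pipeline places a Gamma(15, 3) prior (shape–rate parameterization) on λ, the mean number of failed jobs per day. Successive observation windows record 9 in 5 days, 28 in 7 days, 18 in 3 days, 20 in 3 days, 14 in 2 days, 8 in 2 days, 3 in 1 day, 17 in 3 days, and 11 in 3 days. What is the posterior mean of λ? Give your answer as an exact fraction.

143/32

Total count: 9 + 28 + 18 + 20 + 14 + 8 + 3 + 17 + 11 = 128.
Total exposure: 5 + 7 + 3 + 3 + 2 + 2 + 1 + 3 + 3 = 29 days.
The Gamma prior is conjugate for the Poisson rate, so λ | data ~ Gamma(15+128, 3+29) = Gamma(143, 32).
Posterior mean = α'/β' = 143/32.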